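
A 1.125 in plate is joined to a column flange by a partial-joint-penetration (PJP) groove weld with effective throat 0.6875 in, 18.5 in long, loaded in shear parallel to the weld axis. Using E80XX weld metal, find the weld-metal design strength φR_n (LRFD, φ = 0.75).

φR_n ≈ 458 kip

E80XX → F_EXX = 80 ksi.
Effective throat (given) t_e = 0.6875 in.
A_we = 0.6875 × 18.5 = 12.72 in².
F_nw = 0.6 F_EXX = 48 ksi.
φR_n = 0.75 × 48 × 12.72 = 457.9 kip.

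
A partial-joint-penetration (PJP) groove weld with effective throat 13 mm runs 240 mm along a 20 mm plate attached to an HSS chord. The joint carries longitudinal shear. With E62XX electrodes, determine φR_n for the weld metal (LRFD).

E62XX → F_EXX = 620 MPa.
Effective throat (given) t_e = 13 mm.
A_we = 13 × 240 = 3120 mm².
F_nw = 0.6 F_EXX = 372 MPa.
φR_n = 0.75 × 372 × 3120 × 10⁻³ = 870.5 kN.

φR_n ≈ 870 kN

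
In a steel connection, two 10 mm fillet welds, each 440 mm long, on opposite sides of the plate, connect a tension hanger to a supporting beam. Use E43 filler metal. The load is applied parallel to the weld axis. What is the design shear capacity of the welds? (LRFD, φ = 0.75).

E43XX → F_EXX = 430 MPa.
Effective throat t_e = 0.707 × 10 = 7.07 mm.
Total length L = 880 mm; A_we = 7.07 × 880 = 6222 mm².
F_nw = 0.6 F_EXX = 0.6 × 430 = 258 MPa.
φR_n = 0.75 × 258 × 6222 × 10⁻³ = 1204 kN.

φR_n ≈ 1200 kN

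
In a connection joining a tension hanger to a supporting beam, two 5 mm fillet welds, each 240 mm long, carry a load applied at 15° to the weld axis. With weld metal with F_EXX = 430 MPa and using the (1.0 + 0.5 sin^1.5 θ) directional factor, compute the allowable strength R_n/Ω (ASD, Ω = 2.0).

R_n/Ω ≈ 233 kN

t_e = 0.707 × 5 = 3.535 mm; A_we = 3.535 × 480 = 1697 mm².
Directional factor: 1.0 + 0.5 sin^1.5(15°) = 1.066.
F_nw = 0.6 × 430 × 1.066 = 275 MPa.
R_n/Ω = (275 × 1697) / 2.0 × 10⁻³ = 233.3 kN.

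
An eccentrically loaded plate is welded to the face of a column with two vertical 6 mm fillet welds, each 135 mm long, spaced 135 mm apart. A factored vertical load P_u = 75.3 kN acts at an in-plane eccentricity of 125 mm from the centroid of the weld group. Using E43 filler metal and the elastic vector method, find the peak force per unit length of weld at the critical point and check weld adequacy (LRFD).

f_max ≈ 771 N/mm; adequate

E43XX → F_EXX = 430 MPa.
Total weld length L_w = 270 mm. Treat welds as unit-width lines.
Polar moment about centroid: J = 2[d³/12 + d(b/2)²] = 2[135³/12 + 135×67.5²] = 1640000 mm³.
Direct shear f_v = P/L_w = 75.3×10³ / 270 = 278.9 N/mm (vertical).
Torsion M = P·e = 75.3×10³ × 125 = 9412500 N·mm.
Critical point at (x, y) = (67.5, 67.5) from centroid. f_tx = M·y/J = 387.3 N/mm; f_ty = M·x/J = 387.3 N/mm.
Resultant f_max = √[f_tx² + (f_v + f_ty)²] = √[387.3² + (278.9 + 387.3)²] = 770.7 N/mm.
Capacity per unit length: φr_n = 0.75 × 0.6 × 430 × (0.707 × 6) = 820.8 N/mm.
770.7 ≤ 820.8 → adequate.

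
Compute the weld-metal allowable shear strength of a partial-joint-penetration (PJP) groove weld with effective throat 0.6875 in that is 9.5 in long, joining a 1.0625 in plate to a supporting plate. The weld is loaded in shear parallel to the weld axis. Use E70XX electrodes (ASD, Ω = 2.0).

R_n/Ω ≈ 137 kips

E70XX → F_EXX = 70 ksi.
Effective throat (given) t_e = 0.6875 in.
A_we = 0.6875 × 9.5 = 6.531 in².
F_nw = 0.6 F_EXX = 42 ksi.
R_n/Ω = (42 × 6.531) / 2.0 = 137.2 kips.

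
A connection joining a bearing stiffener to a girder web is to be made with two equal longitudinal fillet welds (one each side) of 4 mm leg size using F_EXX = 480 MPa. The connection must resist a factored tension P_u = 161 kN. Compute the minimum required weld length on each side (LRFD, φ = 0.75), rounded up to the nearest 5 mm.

L = 135 mm on each side

Throat t_e = 0.707 × 4 = 2.828 mm.
φr_n = 0.75 × 0.6 × 480 × 2.828 × 10⁻³ = 0.6108 kN/mm.
L_req = P_u / φr_n = 161 / 0.6108 = 263.6 mm total.
Per side: 263.6 / 2 = 131.8 mm.
Round up → use L = 135 mm on each side.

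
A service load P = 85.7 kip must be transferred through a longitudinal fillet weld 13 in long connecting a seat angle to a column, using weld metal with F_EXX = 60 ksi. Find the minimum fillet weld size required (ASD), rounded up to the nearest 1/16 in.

w = 9/16 in

Total weld length L = 13 in.
Required throat t_e = P × Ω / (0.6 F_EXX × L) = 85.7 × 2.0 / (0.6 × 60 × 13) = 0.3662 in.
Required leg w = t_e / 0.707 = 0.518 in → use 9/16 in.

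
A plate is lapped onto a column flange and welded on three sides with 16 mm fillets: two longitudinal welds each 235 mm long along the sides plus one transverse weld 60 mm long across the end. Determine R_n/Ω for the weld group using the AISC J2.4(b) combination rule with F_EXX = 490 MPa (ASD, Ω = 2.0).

t_e = 0.707 × 16 = 11.31 mm.
R_nwl = 0.6 × 490 × 11.31 × 470 × 10⁻³ = 1563 kN (longitudinal, 2 welds).
R_nwt = 0.6 × 490 × 11.31 × 60 × 10⁻³ = 199.5 kN (transverse, base value).
(i) R_nwl + R_nwt = 1763 kN; (ii) 0.85 R_nwl + 1.5 R_nwt = 1628 kN.
R_n = max = 1763 kN [governs: (i)]; R_n/Ω = 881.3 kN.

R_n/Ω ≈ 881 kN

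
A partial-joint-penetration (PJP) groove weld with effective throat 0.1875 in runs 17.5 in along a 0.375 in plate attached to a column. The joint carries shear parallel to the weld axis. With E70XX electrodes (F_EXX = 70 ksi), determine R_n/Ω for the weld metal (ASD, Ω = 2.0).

R_n/Ω ≈ 68.9 kips

Effective throat (given) t_e = 0.1875 in.
A_we = 0.1875 × 17.5 = 3.281 in².
F_nw = 0.6 F_EXX = 42 ksi.
R_n/Ω = (42 × 3.281) / 2.0 = 68.91 kips.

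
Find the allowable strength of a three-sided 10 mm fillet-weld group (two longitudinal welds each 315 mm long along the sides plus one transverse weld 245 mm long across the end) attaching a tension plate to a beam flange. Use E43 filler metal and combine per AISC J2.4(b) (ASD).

R_n/Ω ≈ 824 kN

E43XX → F_EXX = 430 MPa.
t_e = 0.707 × 10 = 7.07 mm.
R_nwl = 0.6 × 430 × 7.07 × 630 × 10⁻³ = 1149 kN (longitudinal, 2 welds).
R_nwt = 0.6 × 430 × 7.07 × 245 × 10⁻³ = 446.9 kN (transverse, base value).
(i) R_nwl + R_nwt = 1596 kN; (ii) 0.85 R_nwl + 1.5 R_nwt = 1647 kN.
R_n = max = 1647 kN [governs: (ii)]; R_n/Ω = 823.6 kN.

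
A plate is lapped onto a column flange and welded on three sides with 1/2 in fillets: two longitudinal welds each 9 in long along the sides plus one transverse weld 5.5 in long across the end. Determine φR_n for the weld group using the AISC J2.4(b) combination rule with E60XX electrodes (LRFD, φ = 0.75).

φR_n ≈ 225 kips

E60XX → F_EXX = 60 ksi.
t_e = 0.707 × 0.5 = 0.3535 in.
R_nwl = 0.6 × 60 × 0.3535 × 18 = 229.1 kips (longitudinal, 2 welds).
R_nwt = 0.6 × 60 × 0.3535 × 5.5 = 69.99 kips (transverse, base value).
(i) R_nwl + R_nwt = 299.1 kips; (ii) 0.85 R_nwl + 1.5 R_nwt = 299.7 kips.
R_n = max = 299.7 kips [governs: (ii)]; φR_n = 224.8 kips.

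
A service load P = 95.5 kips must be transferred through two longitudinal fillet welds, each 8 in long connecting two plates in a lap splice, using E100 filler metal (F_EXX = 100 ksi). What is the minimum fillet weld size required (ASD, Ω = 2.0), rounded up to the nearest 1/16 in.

Total weld length L = 16 in.
Required throat t_e = P × Ω / (0.6 F_EXX × L) = 95.5 × 2.0 / (0.6 × 100 × 16) = 0.199 in.
Required leg w = t_e / 0.707 = 0.2814 in → use 5/16 in.

w = 5/16 in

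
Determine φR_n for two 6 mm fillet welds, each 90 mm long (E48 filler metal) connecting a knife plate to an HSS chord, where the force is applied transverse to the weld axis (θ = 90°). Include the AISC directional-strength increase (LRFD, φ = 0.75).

φR_n ≈ 247 kN

E48XX → F_EXX = 480 MPa.
t_e = 0.707 × 6 = 4.242 mm; A_we = 4.242 × 180 = 763.6 mm².
Directional factor: 1.0 + 0.5 sin^1.5(90°) = 1.5.
F_nw = 0.6 × 480 × 1.5 = 432 MPa.
φR_n = 0.75 × 432 × 763.6 × 10⁻³ = 247.4 kN.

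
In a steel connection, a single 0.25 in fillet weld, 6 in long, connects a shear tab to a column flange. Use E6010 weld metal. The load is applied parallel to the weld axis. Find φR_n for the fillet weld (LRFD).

E60XX → F_EXX = 60 ksi.
Effective throat t_e = 0.707 × 0.25 = 0.1767 in.
Total length L = 6 in; A_we = 0.1767 × 6 = 1.06 in².
F_nw = 0.6 F_EXX = 0.6 × 60 = 36 ksi.
φR_n = 0.75 × 36 × 1.06 = 28.63 kip.

φR_n ≈ 28.6 kip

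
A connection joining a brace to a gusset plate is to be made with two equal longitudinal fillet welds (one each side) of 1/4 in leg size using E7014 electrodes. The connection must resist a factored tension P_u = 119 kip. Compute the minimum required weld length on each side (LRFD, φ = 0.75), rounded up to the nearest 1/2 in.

E70XX → F_EXX = 70 ksi.
Throat t_e = 0.707 × 0.25 = 0.1767 in.
φr_n = 0.75 × 0.6 × 70 × 0.1767 = 5.568 kip/in.
L_req = P_u / φr_n = 119 / 5.568 = 21.37 in total.
Per side: 21.37 / 2 = 10.69 in.
Round up → use L = 11 in on each side.

L = 11 in on each side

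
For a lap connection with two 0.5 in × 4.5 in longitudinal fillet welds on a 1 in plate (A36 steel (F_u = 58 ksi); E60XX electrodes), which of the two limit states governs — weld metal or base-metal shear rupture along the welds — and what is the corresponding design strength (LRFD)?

φR_n ≈ 85.9 kips (weld metal governs)

E60XX → F_EXX = 60 ksi.
t_e = 0.707 × 0.5 = 0.3535 in; L = 9 in.
Weld metal: φR_n = 0.75 × 0.6 × 60 × 0.3535 × 9 = 85.9 kips.
Base metal (shear rupture): φR_n = 0.75 × 0.6 × 58 × 1 × 9 = 234.9 kips.
Governing: weld metal.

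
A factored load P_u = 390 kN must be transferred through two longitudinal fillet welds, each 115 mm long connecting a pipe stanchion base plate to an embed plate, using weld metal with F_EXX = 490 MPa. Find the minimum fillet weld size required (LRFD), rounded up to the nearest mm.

w = 11 mm

Total weld length L = 230 mm.
Required throat t_e = P_u / (φ × 0.6 F_EXX × L) = 390 / (0.75 × 0.6 × 490 × 230 × 10⁻³) = 7.69 mm.
Required leg w = t_e / 0.707 = 10.88 mm → use 11 mm.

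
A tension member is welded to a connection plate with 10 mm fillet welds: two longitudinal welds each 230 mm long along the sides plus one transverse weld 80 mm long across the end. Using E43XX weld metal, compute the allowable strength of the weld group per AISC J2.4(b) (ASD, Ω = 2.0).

R_n/Ω ≈ 492 kN

E43XX → F_EXX = 430 MPa.
t_e = 0.707 × 10 = 7.07 mm.
R_nwl = 0.6 × 430 × 7.07 × 460 × 10⁻³ = 839.1 kN (longitudinal, 2 welds).
R_nwt = 0.6 × 430 × 7.07 × 80 × 10⁻³ = 145.9 kN (transverse, base value).
(i) R_nwl + R_nwt = 985 kN; (ii) 0.85 R_nwl + 1.5 R_nwt = 932.1 kN.
R_n = max = 985 kN [governs: (i)]; R_n/Ω = 492.5 kN.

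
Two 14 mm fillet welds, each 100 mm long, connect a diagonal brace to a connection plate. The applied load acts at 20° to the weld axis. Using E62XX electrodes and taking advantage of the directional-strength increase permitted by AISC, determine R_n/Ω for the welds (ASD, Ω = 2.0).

R_n/Ω ≈ 405 kN

E62XX → F_EXX = 620 MPa.
t_e = 0.707 × 14 = 9.898 mm; A_we = 9.898 × 200 = 1980 mm².
Directional factor: 1.0 + 0.5 sin^1.5(20°) = 1.1.
F_nw = 0.6 × 620 × 1.1 = 409.2 MPa.
R_n/Ω = (409.2 × 1980) / 2.0 × 10⁻³ = 405 kN.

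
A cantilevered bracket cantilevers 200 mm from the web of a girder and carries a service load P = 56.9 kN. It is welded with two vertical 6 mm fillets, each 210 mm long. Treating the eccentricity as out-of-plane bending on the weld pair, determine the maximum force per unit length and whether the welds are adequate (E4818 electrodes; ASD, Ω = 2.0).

E48XX → F_EXX = 480 MPa.
L_w = 2 × 210 = 420 mm; section modulus (unit throat) S = 2 × L²/6 = 14700 mm².
Direct shear f_v = P/L_w = 56.9×10³/420 = 135.5 N/mm.
Moment M = P × e = 56.9×10³ × 200 = 11380000 N·mm; bending f_b = M/S = 774.1 N/mm.
f_max = √(f_v² + f_b²) = √(135.5² + 774.1²) = 785.9 N/mm.
r_n/Ω = (1/2.0) × 0.6 × 480 × (0.707 × 6) = 610.8 N/mm → NOT adequate.

f_max ≈ 786 N/mm; NOT adequate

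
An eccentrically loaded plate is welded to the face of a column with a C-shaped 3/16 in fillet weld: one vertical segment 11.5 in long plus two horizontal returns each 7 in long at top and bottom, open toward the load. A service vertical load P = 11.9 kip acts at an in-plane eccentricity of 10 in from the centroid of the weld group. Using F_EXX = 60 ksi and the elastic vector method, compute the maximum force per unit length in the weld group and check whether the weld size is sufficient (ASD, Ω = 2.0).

f_max ≈ 1.61 kip/in; adequate

Total weld length L_w = 25.5 in. Treat welds as unit-width lines.
Centroid: x̄ = 2×7×3.5 / 25.5 = 1.922 in from the vertical weld.
Polar moment about centroid: J = I_x + I_y = [11.5³/12 + 2×7×5.75²] + [11.5×1.922² + 2(7³/12 + 7×1.578²)] = 724.1 in³.
Direct shear f_v = P/L_w = 11.9 / 25.5 = 0.4667 kip/in (vertical).
Torsion M = P·e = 11.9 × 10 = 119 kip·in.
Critical point at (x, y) = (5.078, 5.75) from centroid. f_tx = M·y/J = 0.9449 kip/in; f_ty = M·x/J = 0.8346 kip/in.
Resultant f_max = √[f_tx² + (f_v + f_ty)²] = √[0.9449² + (0.4667 + 0.8346)²] = 1.608 kip/in.
Capacity per unit length: r_n/Ω = (1/2.0) × 0.6 × 60 × (0.707 × 0.1875) = 2.386 kip/in.
1.608 ≤ 2.386 → adequate.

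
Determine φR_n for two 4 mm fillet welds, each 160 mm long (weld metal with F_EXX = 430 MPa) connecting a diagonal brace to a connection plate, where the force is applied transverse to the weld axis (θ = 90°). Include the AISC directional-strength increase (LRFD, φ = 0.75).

t_e = 0.707 × 4 = 2.828 mm; A_we = 2.828 × 320 = 905 mm².
Directional factor: 1.0 + 0.5 sin^1.5(90°) = 1.5.
F_nw = 0.6 × 430 × 1.5 = 387 MPa.
φR_n = 0.75 × 387 × 905 × 10⁻³ = 262.7 kN.

φR_n ≈ 263 kN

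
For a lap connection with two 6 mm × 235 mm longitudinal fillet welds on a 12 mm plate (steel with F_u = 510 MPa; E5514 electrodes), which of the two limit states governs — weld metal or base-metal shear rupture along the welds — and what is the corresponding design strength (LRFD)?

E55XX → F_EXX = 550 MPa.
t_e = 0.707 × 6 = 4.242 mm; L = 470 mm.
Weld metal: φR_n = 0.75 × 0.6 × 550 × 4.242 × 470 × 10⁻³ = 493.5 kN.
Base metal (shear rupture): φR_n = 0.75 × 0.6 × 510 × 12 × 470 × 10⁻³ = 1294 kN.
Governing: weld metal.

φR_n ≈ 493 kN (weld metal governs)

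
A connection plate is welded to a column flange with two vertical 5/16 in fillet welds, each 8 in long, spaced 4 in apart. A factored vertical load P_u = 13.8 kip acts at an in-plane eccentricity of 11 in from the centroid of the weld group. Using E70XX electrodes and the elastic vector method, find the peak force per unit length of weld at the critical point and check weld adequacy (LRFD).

E70XX → F_EXX = 70 ksi.
Total weld length L_w = 16 in. Treat welds as unit-width lines.
Polar moment about centroid: J = 2[d³/12 + d(b/2)²] = 2[8³/12 + 8×2²] = 149.3 in³.
Direct shear f_v = P/L_w = 13.8 / 16 = 0.8625 kip/in (vertical).
Torsion M = P·e = 13.8 × 11 = 151.8 kip·in.
Critical point at (x, y) = (2, 4) from centroid. f_tx = M·y/J = 4.066 kip/in; f_ty = M·x/J = 2.033 kip/in.
Resultant f_max = √[f_tx² + (f_v + f_ty)²] = √[4.066² + (0.8625 + 2.033)²] = 4.992 kip/in.
Capacity per unit length: φr_n = 0.75 × 0.6 × 70 × (0.707 × 0.3125) = 6.96 kip/in.
4.992 ≤ 6.96 → adequate.

f_max ≈ 4.99 kip/in; adequate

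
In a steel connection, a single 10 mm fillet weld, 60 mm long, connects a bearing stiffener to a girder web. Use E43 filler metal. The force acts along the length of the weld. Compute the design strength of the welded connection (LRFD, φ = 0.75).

E43XX → F_EXX = 430 MPa.
Effective throat t_e = 0.707 × 10 = 7.07 mm.
Total length L = 60 mm; A_we = 7.07 × 60 = 424.2 mm².
F_nw = 0.6 F_EXX = 0.6 × 430 = 258 MPa.
φR_n = 0.75 × 258 × 424.2 × 10⁻³ = 82.08 kN.

φR_n ≈ 82.1 kN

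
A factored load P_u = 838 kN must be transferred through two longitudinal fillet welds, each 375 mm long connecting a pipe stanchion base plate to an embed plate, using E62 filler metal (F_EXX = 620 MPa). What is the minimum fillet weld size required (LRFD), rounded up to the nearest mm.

Total weld length L = 750 mm.
Required throat t_e = P_u / (φ × 0.6 F_EXX × L) = 838 / (0.75 × 0.6 × 620 × 750 × 10⁻³) = 4.005 mm.
Required leg w = t_e / 0.707 = 5.664 mm → use 6 mm.

w = 6 mm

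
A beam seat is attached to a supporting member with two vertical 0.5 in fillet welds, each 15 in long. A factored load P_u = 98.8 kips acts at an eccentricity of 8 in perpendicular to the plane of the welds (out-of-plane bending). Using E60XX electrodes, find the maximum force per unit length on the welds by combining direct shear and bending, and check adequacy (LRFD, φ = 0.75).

f_max ≈ 11 kip/in; NOT adequate

E60XX → F_EXX = 60 ksi.
L_w = 2 × 15 = 30 in; section modulus (unit throat) S = 2 × L²/6 = 75 in².
Direct shear f_v = P/L_w = 98.8/30 = 3.293 kip/in.
Moment M = P × e = 98.8 × 8 = 790.4 kip·in; bending f_b = M/S = 10.54 kip/in.
f_max = √(f_v² + f_b²) = √(3.293² + 10.54²) = 11.04 kip/in.
φr_n = 0.75 × 0.6 × 60 × (0.707 × 0.5) = 9.544 kip/in → NOT adequate.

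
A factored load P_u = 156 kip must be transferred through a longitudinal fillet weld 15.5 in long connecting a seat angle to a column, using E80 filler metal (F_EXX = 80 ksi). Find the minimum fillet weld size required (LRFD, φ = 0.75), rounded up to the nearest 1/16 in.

w = 7/16 in

Total weld length L = 15.5 in.
Required throat t_e = P_u / (φ × 0.6 F_EXX × L) = 156 / (0.75 × 0.6 × 80 × 15.5) = 0.2796 in.
Required leg w = t_e / 0.707 = 0.3954 in → use 7/16 in.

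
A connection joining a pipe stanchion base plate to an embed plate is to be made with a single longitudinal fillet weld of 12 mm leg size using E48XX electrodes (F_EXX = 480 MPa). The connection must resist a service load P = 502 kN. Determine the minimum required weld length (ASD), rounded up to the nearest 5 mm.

L = 415 mm

Throat t_e = 0.707 × 12 = 8.484 mm.
r_n/Ω = (0.6 × 480 × 8.484) / 2.0 = 1222 N/mm = 1.222 kN/mm.
L_req = P / (r_n/Ω) = 502 / 1.222 = 410.9 mm total.
Round up → use L = 415 mm.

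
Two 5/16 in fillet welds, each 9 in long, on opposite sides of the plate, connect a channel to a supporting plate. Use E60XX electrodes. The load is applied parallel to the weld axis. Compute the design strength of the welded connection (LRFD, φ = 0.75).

φR_n ≈ 107 kips

E60XX → F_EXX = 60 ksi.
Effective throat t_e = 0.707 × 0.3125 = 0.2209 in.
Total length L = 18 in; A_we = 0.2209 × 18 = 3.977 in².
F_nw = 0.6 F_EXX = 0.6 × 60 = 36 ksi.
φR_n = 0.75 × 36 × 3.977 = 107.4 kips.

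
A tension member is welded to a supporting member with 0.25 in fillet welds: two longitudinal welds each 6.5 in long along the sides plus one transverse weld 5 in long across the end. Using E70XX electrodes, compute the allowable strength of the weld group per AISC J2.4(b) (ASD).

R_n/Ω ≈ 68.9 kip

E70XX → F_EXX = 70 ksi.
t_e = 0.707 × 0.25 = 0.1767 in.
R_nwl = 0.6 × 70 × 0.1767 × 13 = 96.51 kip (longitudinal, 2 welds).
R_nwt = 0.6 × 70 × 0.1767 × 5 = 37.12 kip (transverse, base value).
(i) R_nwl + R_nwt = 133.6 kip; (ii) 0.85 R_nwl + 1.5 R_nwt = 137.7 kip.
R_n = max = 137.7 kip [governs: (ii)]; R_n/Ω = 68.85 kip.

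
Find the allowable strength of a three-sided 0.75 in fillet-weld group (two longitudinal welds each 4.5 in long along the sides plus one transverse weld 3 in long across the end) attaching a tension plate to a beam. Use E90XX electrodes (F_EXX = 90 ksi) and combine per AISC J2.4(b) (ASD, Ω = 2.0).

t_e = 0.707 × 0.75 = 0.5302 in.
R_nwl = 0.6 × 90 × 0.5302 × 9 = 257.7 kips (longitudinal, 2 welds).
R_nwt = 0.6 × 90 × 0.5302 × 3 = 85.9 kips (transverse, base value).
(i) R_nwl + R_nwt = 343.6 kips; (ii) 0.85 R_nwl + 1.5 R_nwt = 347.9 kips.
R_n = max = 347.9 kips [governs: (ii)]; R_n/Ω = 173.9 kips.

R_n/Ω ≈ 174 kips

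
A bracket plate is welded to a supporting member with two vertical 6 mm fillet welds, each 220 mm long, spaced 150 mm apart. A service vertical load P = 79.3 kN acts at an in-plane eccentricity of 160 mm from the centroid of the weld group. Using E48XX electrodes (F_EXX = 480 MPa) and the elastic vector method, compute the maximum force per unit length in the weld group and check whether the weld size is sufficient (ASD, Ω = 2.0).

f_max ≈ 521 N/mm; adequate

Total weld length L_w = 440 mm. Treat welds as unit-width lines.
Polar moment about centroid: J = 2[d³/12 + d(b/2)²] = 2[220³/12 + 220×75²] = 4250000 mm³.
Direct shear f_v = P/L_w = 79.3×10³ / 440 = 180.2 N/mm (vertical).
Torsion M = P·e = 79.3×10³ × 160 = 12688000 N·mm.
Critical point at (x, y) = (75, 110) from centroid. f_tx = M·y/J = 328.4 N/mm; f_ty = M·x/J = 223.9 N/mm.
Resultant f_max = √[f_tx² + (f_v + f_ty)²] = √[328.4² + (180.2 + 223.9)²] = 520.8 N/mm.
Capacity per unit length: r_n/Ω = (1/2.0) × 0.6 × 480 × (0.707 × 6) = 610.8 N/mm.
520.8 ≤ 610.8 → adequate.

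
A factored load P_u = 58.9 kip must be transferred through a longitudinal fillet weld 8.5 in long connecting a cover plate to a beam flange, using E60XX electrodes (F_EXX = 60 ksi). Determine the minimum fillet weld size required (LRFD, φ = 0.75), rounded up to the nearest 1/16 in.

w = 3/8 in

Total weld length L = 8.5 in.
Required throat t_e = P_u / (φ × 0.6 F_EXX × L) = 58.9 / (0.75 × 0.6 × 60 × 8.5) = 0.2566 in.
Required leg w = t_e / 0.707 = 0.363 in → use 3/8 in.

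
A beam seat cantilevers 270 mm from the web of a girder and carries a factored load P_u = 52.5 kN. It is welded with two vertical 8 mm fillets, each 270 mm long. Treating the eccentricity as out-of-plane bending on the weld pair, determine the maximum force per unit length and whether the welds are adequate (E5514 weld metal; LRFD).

E55XX → F_EXX = 550 MPa.
L_w = 2 × 270 = 540 mm; section modulus (unit throat) S = 2 × L²/6 = 24300 mm².
Direct shear f_v = P/L_w = 52.5×10³/540 = 97.22 N/mm.
Moment M = P × e = 52.5×10³ × 270 = 14175000 N·mm; bending f_b = M/S = 583.3 N/mm.
f_max = √(f_v² + f_b²) = √(97.22² + 583.3²) = 591.4 N/mm.
φr_n = 0.75 × 0.6 × 550 × (0.707 × 8) = 1400 N/mm → adequate.

f_max ≈ 591 N/mm; adequate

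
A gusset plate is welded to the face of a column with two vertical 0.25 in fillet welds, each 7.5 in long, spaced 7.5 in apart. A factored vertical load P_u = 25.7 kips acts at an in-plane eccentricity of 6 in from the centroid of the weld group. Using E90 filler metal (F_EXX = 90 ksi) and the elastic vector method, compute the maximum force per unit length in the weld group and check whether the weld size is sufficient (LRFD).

Total weld length L_w = 15 in. Treat welds as unit-width lines.
Polar moment about centroid: J = 2[d³/12 + d(b/2)²] = 2[7.5³/12 + 7.5×3.75²] = 281.2 in³.
Direct shear f_v = P/L_w = 25.7 / 15 = 1.713 kip/in (vertical).
Torsion M = P·e = 25.7 × 6 = 154.2 kip·in.
Critical point at (x, y) = (3.75, 3.75) from centroid. f_tx = M·y/J = 2.056 kip/in; f_ty = M·x/J = 2.056 kip/in.
Resultant f_max = √[f_tx² + (f_v + f_ty)²] = √[2.056² + (1.713 + 2.056)²] = 4.294 kip/in.
Capacity per unit length: φr_n = 0.75 × 0.6 × 90 × (0.707 × 0.25) = 7.158 kip/in.
4.294 ≤ 7.158 → adequate.

f_max ≈ 4.29 kip/in; adequate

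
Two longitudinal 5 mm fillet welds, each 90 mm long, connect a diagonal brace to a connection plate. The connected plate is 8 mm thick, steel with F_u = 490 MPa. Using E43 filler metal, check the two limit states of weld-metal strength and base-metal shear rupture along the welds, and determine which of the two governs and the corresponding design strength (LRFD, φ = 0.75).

φR_n ≈ 123 kN (weld metal governs)

E43XX → F_EXX = 430 MPa.
t_e = 0.707 × 5 = 3.535 mm; L = 180 mm.
Weld metal: φR_n = 0.75 × 0.6 × 430 × 3.535 × 180 × 10⁻³ = 123.1 kN.
Base metal (shear rupture): φR_n = 0.75 × 0.6 × 490 × 8 × 180 × 10⁻³ = 317.5 kN.
Governing: weld metal.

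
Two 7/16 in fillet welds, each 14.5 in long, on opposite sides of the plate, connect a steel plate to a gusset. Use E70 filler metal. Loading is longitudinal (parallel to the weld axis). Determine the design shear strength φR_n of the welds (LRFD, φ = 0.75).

φR_n ≈ 283 kip

E70XX → F_EXX = 70 ksi.
Effective throat t_e = 0.707 × 0.4375 = 0.3093 in.
Total length L = 29 in; A_we = 0.3093 × 29 = 8.97 in².
F_nw = 0.6 F_EXX = 0.6 × 70 = 42 ksi.
φR_n = 0.75 × 42 × 8.97 = 282.6 kip.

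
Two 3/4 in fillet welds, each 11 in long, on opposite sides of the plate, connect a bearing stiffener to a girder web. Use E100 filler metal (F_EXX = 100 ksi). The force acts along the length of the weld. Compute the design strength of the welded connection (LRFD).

φR_n ≈ 525 kip

Effective throat t_e = 0.707 × 0.75 = 0.5302 in.
Total length L = 22 in; A_we = 0.5302 × 22 = 11.67 in².
F_nw = 0.6 F_EXX = 0.6 × 100 = 60 ksi.
φR_n = 0.75 × 60 × 11.67 = 524.9 kip.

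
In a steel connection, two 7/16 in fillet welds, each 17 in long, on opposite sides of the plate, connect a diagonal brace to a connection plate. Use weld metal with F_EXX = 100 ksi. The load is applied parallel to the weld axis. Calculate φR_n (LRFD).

Effective throat t_e = 0.707 × 0.4375 = 0.3093 in.
Total length L = 34 in; A_we = 0.3093 × 34 = 10.52 in².
F_nw = 0.6 F_EXX = 0.6 × 100 = 60 ksi.
φR_n = 0.75 × 60 × 10.52 = 473.2 kip.

φR_n ≈ 473 kip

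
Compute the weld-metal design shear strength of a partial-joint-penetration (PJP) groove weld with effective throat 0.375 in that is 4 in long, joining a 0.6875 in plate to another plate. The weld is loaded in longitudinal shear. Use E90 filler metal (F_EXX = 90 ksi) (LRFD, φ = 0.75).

Effective throat (given) t_e = 0.375 in.
A_we = 0.375 × 4 = 1.5 in².
F_nw = 0.6 F_EXX = 54 ksi.
φR_n = 0.75 × 54 × 1.5 = 60.75 kip.

φR_n ≈ 60.8 kip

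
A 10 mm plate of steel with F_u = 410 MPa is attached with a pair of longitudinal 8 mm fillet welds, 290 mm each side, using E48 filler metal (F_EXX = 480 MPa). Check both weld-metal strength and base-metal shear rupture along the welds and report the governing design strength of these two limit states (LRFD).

t_e = 0.707 × 8 = 5.656 mm; L = 580 mm.
Weld metal: φR_n = 0.75 × 0.6 × 480 × 5.656 × 580 × 10⁻³ = 708.6 kN.
Base metal (shear rupture): φR_n = 0.75 × 0.6 × 410 × 10 × 580 × 10⁻³ = 1070 kN.
Governing: weld metal.

φR_n ≈ 709 kN (weld metal governs)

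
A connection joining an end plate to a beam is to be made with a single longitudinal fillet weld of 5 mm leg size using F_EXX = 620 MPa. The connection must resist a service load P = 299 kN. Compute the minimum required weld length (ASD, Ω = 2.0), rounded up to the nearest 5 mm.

Throat t_e = 0.707 × 5 = 3.535 mm.
r_n/Ω = (0.6 × 620 × 3.535) / 2.0 = 657.5 N/mm = 0.6575 kN/mm.
L_req = P / (r_n/Ω) = 299 / 0.6575 = 454.7 mm total.
Round up → use L = 455 mm.

L = 455 mm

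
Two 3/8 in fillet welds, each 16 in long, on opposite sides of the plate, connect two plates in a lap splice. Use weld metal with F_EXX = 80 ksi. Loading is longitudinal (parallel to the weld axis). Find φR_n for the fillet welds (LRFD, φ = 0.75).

Effective throat t_e = 0.707 × 0.375 = 0.2651 in.
Total length L = 32 in; A_we = 0.2651 × 32 = 8.484 in².
F_nw = 0.6 F_EXX = 0.6 × 80 = 48 ksi.
φR_n = 0.75 × 48 × 8.484 = 305.4 kips.

φR_n ≈ 305 kips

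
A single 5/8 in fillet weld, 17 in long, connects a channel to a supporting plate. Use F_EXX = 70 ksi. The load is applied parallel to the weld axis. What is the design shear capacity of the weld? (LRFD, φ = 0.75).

Effective throat t_e = 0.707 × 0.625 = 0.4419 in.
Total length L = 17 in; A_we = 0.4419 × 17 = 7.512 in².
F_nw = 0.6 F_EXX = 0.6 × 70 = 42 ksi.
φR_n = 0.75 × 42 × 7.512 = 236.6 kips.

φR_n ≈ 237 kips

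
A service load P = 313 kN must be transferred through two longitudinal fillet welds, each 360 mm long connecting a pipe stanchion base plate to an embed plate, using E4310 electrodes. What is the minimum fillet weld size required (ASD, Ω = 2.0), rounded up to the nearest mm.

w = 5 mm

E43XX → F_EXX = 430 MPa.
Total weld length L = 720 mm.
Required throat t_e = P × Ω / (0.6 F_EXX × L) = 313 × 2.0 / (0.6 × 430 × 720 × 10⁻³) = 3.37 mm.
Required leg w = t_e / 0.707 = 4.767 mm → use 5 mm.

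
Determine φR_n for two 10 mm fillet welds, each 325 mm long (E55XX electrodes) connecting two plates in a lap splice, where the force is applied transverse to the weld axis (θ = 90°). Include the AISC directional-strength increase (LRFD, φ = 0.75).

φR_n ≈ 1710 kN

E55XX → F_EXX = 550 MPa.
t_e = 0.707 × 10 = 7.07 mm; A_we = 7.07 × 650 = 4596 mm².
Directional factor: 1.0 + 0.5 sin^1.5(90°) = 1.5.
F_nw = 0.6 × 550 × 1.5 = 495 MPa.
φR_n = 0.75 × 495 × 4596 × 10⁻³ = 1706 kN.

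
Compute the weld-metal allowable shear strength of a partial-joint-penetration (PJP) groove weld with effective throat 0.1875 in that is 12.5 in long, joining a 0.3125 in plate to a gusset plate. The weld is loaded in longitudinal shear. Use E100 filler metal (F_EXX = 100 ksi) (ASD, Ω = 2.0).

Effective throat (given) t_e = 0.1875 in.
A_we = 0.1875 × 12.5 = 2.344 in².
F_nw = 0.6 F_EXX = 60 ksi.
R_n/Ω = (60 × 2.344) / 2.0 = 70.31 kip.

R_n/Ω ≈ 70.3 kip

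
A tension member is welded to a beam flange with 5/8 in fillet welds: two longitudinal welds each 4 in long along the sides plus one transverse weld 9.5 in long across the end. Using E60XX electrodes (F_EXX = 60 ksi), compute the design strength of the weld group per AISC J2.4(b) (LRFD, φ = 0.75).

φR_n ≈ 251 kip

t_e = 0.707 × 0.625 = 0.4419 in.
R_nwl = 0.6 × 60 × 0.4419 × 8 = 127.3 kip (longitudinal, 2 welds).
R_nwt = 0.6 × 60 × 0.4419 × 9.5 = 151.1 kip (transverse, base value).
(i) R_nwl + R_nwt = 278.4 kip; (ii) 0.85 R_nwl + 1.5 R_nwt = 334.9 kip.
R_n = max = 334.9 kip [governs: (ii)]; φR_n = 251.1 kip.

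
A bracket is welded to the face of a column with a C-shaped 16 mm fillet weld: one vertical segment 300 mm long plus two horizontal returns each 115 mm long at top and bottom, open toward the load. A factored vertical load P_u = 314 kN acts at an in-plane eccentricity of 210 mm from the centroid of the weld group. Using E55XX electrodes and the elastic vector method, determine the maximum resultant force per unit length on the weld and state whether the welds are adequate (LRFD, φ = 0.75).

f_max ≈ 1800 N/mm; adequate

E55XX → F_EXX = 550 MPa.
Total weld length L_w = 530 mm. Treat welds as unit-width lines.
Centroid: x̄ = 2×115×57.5 / 530 = 24.95 mm from the vertical weld.
Polar moment about centroid: J = I_x + I_y = [300³/12 + 2×115×150²] + [300×24.95² + 2(115³/12 + 115×32.55²)] = 8109000 mm³.
Direct shear f_v = P/L_w = 314×10³ / 530 = 592.5 N/mm (vertical).
Torsion M = P·e = 314×10³ × 210 = 65940000 N·mm.
Critical point at (x, y) = (90.05, 150) from centroid. f_tx = M·y/J = 1220 N/mm; f_ty = M·x/J = 732.2 N/mm.
Resultant f_max = √[f_tx² + (f_v + f_ty)²] = √[1220² + (592.5 + 732.2)²] = 1801 N/mm.
Capacity per unit length: φr_n = 0.75 × 0.6 × 550 × (0.707 × 16) = 2800 N/mm.
1801 ≤ 2800 → adequate.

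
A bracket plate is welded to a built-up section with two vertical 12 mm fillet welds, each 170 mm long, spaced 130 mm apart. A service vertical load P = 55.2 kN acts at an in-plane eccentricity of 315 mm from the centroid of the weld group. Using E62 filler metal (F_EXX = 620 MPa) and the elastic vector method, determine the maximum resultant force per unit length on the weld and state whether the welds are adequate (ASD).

f_max ≈ 933 N/mm; adequate

Total weld length L_w = 340 mm. Treat welds as unit-width lines.
Polar moment about centroid: J = 2[d³/12 + d(b/2)²] = 2[170³/12 + 170×65²] = 2255000 mm³.
Direct shear f_v = P/L_w = 55.2×10³ / 340 = 162.4 N/mm (vertical).
Torsion M = P·e = 55.2×10³ × 315 = 17388000 N·mm.
Critical point at (x, y) = (65, 85) from centroid. f_tx = M·y/J = 655.3 N/mm; f_ty = M·x/J = 501.1 N/mm.
Resultant f_max = √[f_tx² + (f_v + f_ty)²] = √[655.3² + (162.4 + 501.1)²] = 932.6 N/mm.
Capacity per unit length: r_n/Ω = (1/2.0) × 0.6 × 620 × (0.707 × 12) = 1578 N/mm.
932.6 ≤ 1578 → adequate.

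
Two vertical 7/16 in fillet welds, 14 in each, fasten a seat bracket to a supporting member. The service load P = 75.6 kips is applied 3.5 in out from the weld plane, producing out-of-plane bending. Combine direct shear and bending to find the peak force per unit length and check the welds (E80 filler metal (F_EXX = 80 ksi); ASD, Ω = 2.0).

f_max ≈ 4.87 kip/in; adequate

L_w = 2 × 14 = 28 in; section modulus (unit throat) S = 2 × L²/6 = 65.33 in².
Direct shear f_v = P/L_w = 75.6/28 = 2.7 kip/in.
Moment M = P × e = 75.6 × 3.5 = 264.6 kip·in; bending f_b = M/S = 4.05 kip/in.
f_max = √(f_v² + f_b²) = √(2.7² + 4.05²) = 4.867 kip/in.
r_n/Ω = (1/2.0) × 0.6 × 80 × (0.707 × 0.4375) = 7.423 kip/in → adequate.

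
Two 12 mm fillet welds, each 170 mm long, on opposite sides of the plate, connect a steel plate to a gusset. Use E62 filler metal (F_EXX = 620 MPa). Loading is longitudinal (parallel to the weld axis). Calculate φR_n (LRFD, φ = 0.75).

Effective throat t_e = 0.707 × 12 = 8.484 mm.
Total length L = 340 mm; A_we = 8.484 × 340 = 2885 mm².
F_nw = 0.6 F_EXX = 0.6 × 620 = 372 MPa.
φR_n = 0.75 × 372 × 2885 × 10⁻³ = 804.8 kN.

φR_n ≈ 805 kN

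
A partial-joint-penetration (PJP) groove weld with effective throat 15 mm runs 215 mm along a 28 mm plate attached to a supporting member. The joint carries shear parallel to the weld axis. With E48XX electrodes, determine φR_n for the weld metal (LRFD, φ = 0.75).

E48XX → F_EXX = 480 MPa.
Effective throat (given) t_e = 15 mm.
A_we = 15 × 215 = 3225 mm².
F_nw = 0.6 F_EXX = 288 MPa.
φR_n = 0.75 × 288 × 3225 × 10⁻³ = 696.6 kN.

φR_n ≈ 697 kN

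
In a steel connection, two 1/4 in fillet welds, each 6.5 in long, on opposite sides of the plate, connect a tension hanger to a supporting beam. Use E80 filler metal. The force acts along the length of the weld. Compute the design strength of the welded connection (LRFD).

φR_n ≈ 82.7 kips

E80XX → F_EXX = 80 ksi.
Effective throat t_e = 0.707 × 0.25 = 0.1767 in.
Total length L = 13 in; A_we = 0.1767 × 13 = 2.298 in².
F_nw = 0.6 F_EXX = 0.6 × 80 = 48 ksi.
φR_n = 0.75 × 48 × 2.298 = 82.72 kips.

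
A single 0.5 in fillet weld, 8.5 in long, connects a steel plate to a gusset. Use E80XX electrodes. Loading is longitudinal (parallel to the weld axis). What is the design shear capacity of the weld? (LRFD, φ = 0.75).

E80XX → F_EXX = 80 ksi.
Effective throat t_e = 0.707 × 0.5 = 0.3535 in.
Total length L = 8.5 in; A_we = 0.3535 × 8.5 = 3.005 in².
F_nw = 0.6 F_EXX = 0.6 × 80 = 48 ksi.
φR_n = 0.75 × 48 × 3.005 = 108.2 kips.

φR_n ≈ 108 kips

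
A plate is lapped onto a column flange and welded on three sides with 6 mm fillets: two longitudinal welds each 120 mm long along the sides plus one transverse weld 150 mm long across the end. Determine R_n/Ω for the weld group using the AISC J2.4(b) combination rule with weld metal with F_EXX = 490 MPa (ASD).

R_n/Ω ≈ 268 kN

t_e = 0.707 × 6 = 4.242 mm.
R_nwl = 0.6 × 490 × 4.242 × 240 × 10⁻³ = 299.3 kN (longitudinal, 2 welds).
R_nwt = 0.6 × 490 × 4.242 × 150 × 10⁻³ = 187.1 kN (transverse, base value).
(i) R_nwl + R_nwt = 486.4 kN; (ii) 0.85 R_nwl + 1.5 R_nwt = 535 kN.
R_n = max = 535 kN [governs: (ii)]; R_n/Ω = 267.5 kN.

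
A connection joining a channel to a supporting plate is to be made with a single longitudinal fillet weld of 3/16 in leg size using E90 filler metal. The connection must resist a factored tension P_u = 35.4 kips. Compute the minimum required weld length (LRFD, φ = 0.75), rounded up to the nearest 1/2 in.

L = 7 in

E90XX → F_EXX = 90 ksi.
Throat t_e = 0.707 × 0.1875 = 0.1326 in.
φr_n = 0.75 × 0.6 × 90 × 0.1326 = 5.369 kips/in.
L_req = P_u / φr_n = 35.4 / 5.369 = 6.594 in total.
Round up → use L = 7 in.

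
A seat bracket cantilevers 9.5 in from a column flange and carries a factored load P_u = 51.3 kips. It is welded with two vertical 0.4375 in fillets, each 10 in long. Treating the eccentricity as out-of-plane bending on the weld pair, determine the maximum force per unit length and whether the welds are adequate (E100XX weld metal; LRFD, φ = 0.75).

f_max ≈ 14.8 kip/in; NOT adequate

E100XX → F_EXX = 100 ksi.
L_w = 2 × 10 = 20 in; section modulus (unit throat) S = 2 × L²/6 = 33.33 in².
Direct shear f_v = P/L_w = 51.3/20 = 2.565 kip/in.
Moment M = P × e = 51.3 × 9.5 = 487.35 kip·in; bending f_b = M/S = 14.62 kip/in.
f_max = √(f_v² + f_b²) = √(2.565² + 14.62²) = 14.84 kip/in.
φr_n = 0.75 × 0.6 × 100 × (0.707 × 0.4375) = 13.92 kip/in → NOT adequate.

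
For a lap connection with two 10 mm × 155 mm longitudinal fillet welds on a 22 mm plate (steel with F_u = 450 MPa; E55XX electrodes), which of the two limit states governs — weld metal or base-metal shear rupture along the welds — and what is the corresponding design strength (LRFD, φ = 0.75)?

φR_n ≈ 542 kN (weld metal governs)

E55XX → F_EXX = 550 MPa.
t_e = 0.707 × 10 = 7.07 mm; L = 310 mm.
Weld metal: φR_n = 0.75 × 0.6 × 550 × 7.07 × 310 × 10⁻³ = 542.4 kN.
Base metal (shear rupture): φR_n = 0.75 × 0.6 × 450 × 22 × 310 × 10⁻³ = 1381 kN.
Governing: weld metal.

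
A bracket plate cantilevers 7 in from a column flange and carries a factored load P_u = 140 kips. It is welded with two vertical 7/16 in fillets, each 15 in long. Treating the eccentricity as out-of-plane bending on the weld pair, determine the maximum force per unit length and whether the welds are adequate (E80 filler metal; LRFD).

E80XX → F_EXX = 80 ksi.
L_w = 2 × 15 = 30 in; section modulus (unit throat) S = 2 × L²/6 = 75 in².
Direct shear f_v = P/L_w = 140/30 = 4.667 kip/in.
Moment M = P × e = 140 × 7 = 980 kip·in; bending f_b = M/S = 13.07 kip/in.
f_max = √(f_v² + f_b²) = √(4.667² + 13.07²) = 13.87 kip/in.
φr_n = 0.75 × 0.6 × 80 × (0.707 × 0.4375) = 11.14 kip/in → NOT adequate.

f_max ≈ 13.9 kip/in; NOT adequate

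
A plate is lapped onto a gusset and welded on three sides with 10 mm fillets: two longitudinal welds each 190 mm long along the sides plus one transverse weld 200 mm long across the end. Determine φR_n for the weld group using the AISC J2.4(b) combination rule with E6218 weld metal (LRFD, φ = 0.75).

E62XX → F_EXX = 620 MPa.
t_e = 0.707 × 10 = 7.07 mm.
R_nwl = 0.6 × 620 × 7.07 × 380 × 10⁻³ = 999.4 kN (longitudinal, 2 welds).
R_nwt = 0.6 × 620 × 7.07 × 200 × 10⁻³ = 526 kN (transverse, base value).
(i) R_nwl + R_nwt = 1525 kN; (ii) 0.85 R_nwl + 1.5 R_nwt = 1639 kN.
R_n = max = 1639 kN [governs: (ii)]; φR_n = 1229 kN.

φR_n ≈ 1230 kN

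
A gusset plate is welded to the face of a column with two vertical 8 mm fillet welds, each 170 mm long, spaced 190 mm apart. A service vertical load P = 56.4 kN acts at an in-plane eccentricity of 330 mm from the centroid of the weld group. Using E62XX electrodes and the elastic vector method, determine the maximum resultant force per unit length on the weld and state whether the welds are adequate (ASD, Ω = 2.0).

f_max ≈ 742 N/mm; adequate

E62XX → F_EXX = 620 MPa.
Total weld length L_w = 340 mm. Treat welds as unit-width lines.
Polar moment about centroid: J = 2[d³/12 + d(b/2)²] = 2[170³/12 + 170×95²] = 3887000 mm³.
Direct shear f_v = P/L_w = 56.4×10³ / 340 = 165.9 N/mm (vertical).
Torsion M = P·e = 56.4×10³ × 330 = 18612000 N·mm.
Critical point at (x, y) = (95, 85) from centroid. f_tx = M·y/J = 407 N/mm; f_ty = M·x/J = 454.8 N/mm.
Resultant f_max = √[f_tx² + (f_v + f_ty)²] = √[407² + (165.9 + 454.8)²] = 742.2 N/mm.
Capacity per unit length: r_n/Ω = (1/2.0) × 0.6 × 620 × (0.707 × 8) = 1052 N/mm.
742.2 ≤ 1052 → adequate.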